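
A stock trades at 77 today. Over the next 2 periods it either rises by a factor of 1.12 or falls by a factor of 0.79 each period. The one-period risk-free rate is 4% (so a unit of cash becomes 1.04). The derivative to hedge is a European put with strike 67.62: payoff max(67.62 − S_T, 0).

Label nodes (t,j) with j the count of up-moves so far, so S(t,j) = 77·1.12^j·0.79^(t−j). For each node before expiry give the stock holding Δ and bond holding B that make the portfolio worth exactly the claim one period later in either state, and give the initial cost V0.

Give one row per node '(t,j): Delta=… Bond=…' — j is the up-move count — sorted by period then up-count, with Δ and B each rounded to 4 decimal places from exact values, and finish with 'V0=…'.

(0,0): Delta=-0.1795 Bond=14.8826
(1,0): Delta=-0.9746 Bond=63.8462
(1,1): Delta=0.0000 Bond=0.0000
V0=1.0630

The replicating-portfolio and risk-neutral prices coincide; use p* = (1.04−0.79)/(1.12−0.79) = 0.7576 for the latter.
Terminal values V(2,·): V(2,0)=19.5643, V(2,1)=0.0000, V(2,2)=0.0000
(1,0): S=60.8300. Δ = (V_up−V_dn)/(S_up−S_dn) = (0.0000−19.5643)/(68.1296−48.0557) = -0.9746. V = [p*·0.0000 + (1−p*)·19.5643]/1.04 = 4.5604. B = V − Δ·S = 63.8462.
(1,1): S=86.2400. Δ = (V_up−V_dn)/(S_up−S_dn) = (0.0000−0.0000)/(96.5888−68.1296) = 0.0000. V = [p*·0.0000 + (1−p*)·0.0000]/1.04 = 0.0000. B = V − Δ·S = 0.0000.
(0,0): S=77.0000. Δ = (V_up−V_dn)/(S_up−S_dn) = (0.0000−4.5604)/(86.2400−60.8300) = -0.1795. V = [p*·0.0000 + (1−p*)·4.5604]/1.04 = 1.0630. B = V − Δ·S = 14.8826.
Each (Δ,B) replicates both successor values, so the strategy is self-financing and V0 is arbitrage-free.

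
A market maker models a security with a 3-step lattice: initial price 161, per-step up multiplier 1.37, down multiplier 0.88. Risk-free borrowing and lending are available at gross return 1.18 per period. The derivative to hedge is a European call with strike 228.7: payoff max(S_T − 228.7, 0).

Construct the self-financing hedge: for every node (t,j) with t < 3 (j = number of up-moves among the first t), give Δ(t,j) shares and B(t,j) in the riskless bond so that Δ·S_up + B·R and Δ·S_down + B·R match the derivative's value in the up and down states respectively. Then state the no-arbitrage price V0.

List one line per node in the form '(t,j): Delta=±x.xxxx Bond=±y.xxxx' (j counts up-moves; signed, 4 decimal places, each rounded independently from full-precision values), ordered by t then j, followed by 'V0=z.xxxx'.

Since d<R<u, set p* = (R−d)/(u−d) = 0.6122; price each node as the discounted p*-expectation of its children.
Terminal values V(3,·): V(3,0)=0.0000, V(3,1)=0.0000, V(3,2)=37.2192, V(3,3)=185.2878
  t=2,j=0: stock 124.6784 → up 170.8094 (V=0.0000), down 109.7170 (V=0.0000). Price 0.0000; hedge Δ=0.0000, bond B=0.0000.
  t=2,j=1: stock 194.1016 → up 265.9192 (V=37.2192), down 170.8094 (V=0.0000). Price 19.3112; hedge Δ=0.3913, bond B=-56.6463.
  t=2,j=2: stock 302.1809 → up 413.9878 (V=185.2878), down 265.9192 (V=37.2192). Price 108.3673; hedge Δ=1.0000, bond B=-193.8136.
  t=1,j=0: stock 141.6800 → up 194.1016 (V=19.3112), down 124.6784 (V=0.0000). Price 10.0197; hedge Δ=0.2782, bond B=-29.3910.
  t=1,j=1: stock 220.5700 → up 302.1809 (V=108.3673), down 194.1016 (V=19.3112). Price 62.5724; hedge Δ=0.8240, bond B=-119.1748.
  t=0,j=0: stock 161.0000 → up 220.5700 (V=62.5724), down 141.6800 (V=10.0197). Price 35.7583; hedge Δ=0.6662, bond B=-71.4921.
Each (Δ,B) replicates both successor values, so the strategy is self-financing and V0 is arbitrage-free.

(0,0): Delta=0.6662 Bond=-71.4921
(1,0): Delta=0.2782 Bond=-29.3910
(1,1): Delta=0.8240 Bond=-119.1748
(2,0): Delta=0.0000 Bond=0.0000
(2,1): Delta=0.3913 Bond=-56.6463
(2,2): Delta=1.0000 Bond=-193.8136
V0=35.7583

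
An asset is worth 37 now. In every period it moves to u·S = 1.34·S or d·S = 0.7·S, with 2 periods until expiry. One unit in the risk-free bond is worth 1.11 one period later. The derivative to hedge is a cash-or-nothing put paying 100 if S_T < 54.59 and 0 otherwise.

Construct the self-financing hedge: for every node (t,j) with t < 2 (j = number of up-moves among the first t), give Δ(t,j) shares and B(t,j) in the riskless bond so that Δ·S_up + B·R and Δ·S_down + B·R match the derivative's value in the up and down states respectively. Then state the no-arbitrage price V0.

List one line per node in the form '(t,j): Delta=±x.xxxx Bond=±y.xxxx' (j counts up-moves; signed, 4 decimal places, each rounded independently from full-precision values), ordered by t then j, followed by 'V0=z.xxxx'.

No-arbitrage ⇒ martingale measure with p* = (R−d)/(u−d) = 0.6406.
Payoff layer (t=2): V(2,0)=100.0000, V(2,1)=100.0000, V(2,2)=0.0000
Node (1,0) S=25.9000: V=(p*·100.0000+(1−p*)·100.0000)/1.11=90.0901; Δ=(100.0000−100.0000)/(34.7060−18.1300)=0.0000; B=V−Δ·S=90.0901
Node (1,1) S=49.5800: V=(p*·0.0000+(1−p*)·100.0000)/1.11=32.3761; Δ=(0.0000−100.0000)/(66.4372−34.7060)=-3.1515; B=V−Δ·S=188.6261
Node (0,0) S=37.0000: V=(p*·32.3761+(1−p*)·90.0901)/1.11=47.8532; Δ=(32.3761−90.0901)/(49.5800−25.9000)=-2.4372; B=V−Δ·S=138.0313
Root portfolio cost Δ·37+B reproduces V0=47.8532.

(0,0): Delta=-2.4372 Bond=138.0313
(1,0): Delta=0.0000 Bond=90.0901
(1,1): Delta=-3.1515 Bond=188.6261
V0=47.8532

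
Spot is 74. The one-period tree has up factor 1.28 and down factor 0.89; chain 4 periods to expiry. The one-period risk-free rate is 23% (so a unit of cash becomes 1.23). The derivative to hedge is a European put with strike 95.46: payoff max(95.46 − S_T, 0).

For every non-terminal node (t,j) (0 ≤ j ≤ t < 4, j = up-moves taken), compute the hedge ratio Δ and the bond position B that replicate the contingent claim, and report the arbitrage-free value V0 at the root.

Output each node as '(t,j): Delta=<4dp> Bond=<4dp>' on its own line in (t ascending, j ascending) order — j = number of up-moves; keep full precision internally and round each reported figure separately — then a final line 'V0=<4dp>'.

(0,0): Delta=-0.0238 Bond=1.8561
(1,0): Delta=-0.1736 Bond=12.1526
(1,1): Delta=-0.0084 Bond=0.8316
(2,0): Delta=-0.9822 Bond=62.3406
(2,1): Delta=-0.0909 Bond=7.9781
(2,2): Delta=0.0000 Bond=0.0000
(3,0): Delta=-1.0000 Bond=77.6098
(3,1): Delta=-0.9803 Bond=76.5421
(3,2): Delta=0.0000 Bond=0.0000
(3,3): Delta=0.0000 Bond=0.0000
V0=0.0979

Under the risk-neutral measure, an up-move has probability p* = (R−d)/(u−d) = 0.8718 and values discount at R = 1.23.
At expiry t=4: V(4,0)=49.0307, V(4,1)=28.6853, V(4,2)=0.0000, V(4,3)=0.0000, V(4,4)=0.0000
Node (3,0) S=52.1677: V=(p*·28.6853+(1−p*)·49.0307)/1.23=25.4421; Δ=(28.6853−49.0307)/(66.7747−46.4293)=-1.0000; B=V−Δ·S=77.6098
Node (3,1) S=75.0277: V=(p*·0.0000+(1−p*)·28.6853)/1.23=2.9899; Δ=(0.0000−28.6853)/(96.0355−66.7747)=-0.9803; B=V−Δ·S=76.5421
Node (3,2) S=107.9050: V=(p*·0.0000+(1−p*)·0.0000)/1.23=0.0000; Δ=(0.0000−0.0000)/(138.1184−96.0355)=0.0000; B=V−Δ·S=0.0000
Node (3,3) S=155.1892: V=(p*·0.0000+(1−p*)·0.0000)/1.23=0.0000; Δ=(0.0000−0.0000)/(198.6422−138.1184)=0.0000; B=V−Δ·S=0.0000
Node (2,0) S=58.6154: V=(p*·2.9899+(1−p*)·25.4421)/1.23=4.7711; Δ=(2.9899−25.4421)/(75.0277−52.1677)=-0.9822; B=V−Δ·S=62.3406
Node (2,1) S=84.3008: V=(p*·0.0000+(1−p*)·2.9899)/1.23=0.3116; Δ=(0.0000−2.9899)/(107.9050−75.0277)=-0.0909; B=V−Δ·S=7.9781
Node (2,2) S=121.2416: V=(p*·0.0000+(1−p*)·0.0000)/1.23=0.0000; Δ=(0.0000−0.0000)/(155.1892−107.9050)=0.0000; B=V−Δ·S=0.0000
Node (1,0) S=65.8600: V=(p*·0.3116+(1−p*)·4.7711)/1.23=0.7182; Δ=(0.3116−4.7711)/(84.3008−58.6154)=-0.1736; B=V−Δ·S=12.1526
Node (1,1) S=94.7200: V=(p*·0.0000+(1−p*)·0.3116)/1.23=0.0325; Δ=(0.0000−0.3116)/(121.2416−84.3008)=-0.0084; B=V−Δ·S=0.8316
Node (0,0) S=74.0000: V=(p*·0.0325+(1−p*)·0.7182)/1.23=0.0979; Δ=(0.0325−0.7182)/(94.7200−65.8600)=-0.0238; B=V−Δ·S=1.8561
Root portfolio cost Δ·74+B reproduces V0=0.0979.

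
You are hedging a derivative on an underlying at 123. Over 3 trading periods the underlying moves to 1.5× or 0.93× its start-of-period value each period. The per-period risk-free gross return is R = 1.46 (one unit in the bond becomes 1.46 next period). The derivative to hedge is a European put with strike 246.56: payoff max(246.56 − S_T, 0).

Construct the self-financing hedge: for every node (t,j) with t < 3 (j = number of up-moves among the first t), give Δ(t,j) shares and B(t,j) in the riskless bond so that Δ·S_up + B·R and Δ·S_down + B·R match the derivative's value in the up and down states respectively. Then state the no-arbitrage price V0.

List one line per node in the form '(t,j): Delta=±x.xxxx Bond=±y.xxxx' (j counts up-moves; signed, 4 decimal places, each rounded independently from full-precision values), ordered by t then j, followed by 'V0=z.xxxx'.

Risk-neutral probability p* = (R−d)/(u−d) = (1.46−0.93)/(1.5−0.93) = 0.9298.
At expiry t=3: V(3,0)=147.6241, V(3,1)=86.9859, V(3,2)=0.0000, V(3,3)=0.0000
Node (2,0) S=106.3827: V=(p*·86.9859+(1−p*)·147.6241)/1.46=62.4940; Δ=(86.9859−147.6241)/(159.5741−98.9359)=-1.0000; B=V−Δ·S=168.8767
Node (2,1) S=171.5850: V=(p*·0.0000+(1−p*)·86.9859)/1.46=4.1810; Δ=(0.0000−86.9859)/(257.3775−159.5741)=-0.8894; B=V−Δ·S=156.7879
Node (2,2) S=276.7500: V=(p*·0.0000+(1−p*)·0.0000)/1.46=0.0000; Δ=(0.0000−0.0000)/(415.1250−257.3775)=0.0000; B=V−Δ·S=0.0000
Node (1,0) S=114.3900: V=(p*·4.1810+(1−p*)·62.4940)/1.46=5.6665; Δ=(4.1810−62.4940)/(171.5850−106.3827)=-0.8943; B=V−Δ·S=107.9701
Node (1,1) S=184.5000: V=(p*·0.0000+(1−p*)·4.1810)/1.46=0.2010; Δ=(0.0000−4.1810)/(276.7500−171.5850)=-0.0398; B=V−Δ·S=7.5361
Node (0,0) S=123.0000: V=(p*·0.2010+(1−p*)·5.6665)/1.46=0.4004; Δ=(0.2010−5.6665)/(184.5000−114.3900)=-0.0780; B=V−Δ·S=9.9891
The time-0 hedge costs 0.4004, which is the no-arbitrage price.

(0,0): Delta=-0.0780 Bond=9.9891
(1,0): Delta=-0.8943 Bond=107.9701
(1,1): Delta=-0.0398 Bond=7.5361
(2,0): Delta=-1.0000 Bond=168.8767
(2,1): Delta=-0.8894 Bond=156.7879
(2,2): Delta=0.0000 Bond=0.0000
V0=0.4004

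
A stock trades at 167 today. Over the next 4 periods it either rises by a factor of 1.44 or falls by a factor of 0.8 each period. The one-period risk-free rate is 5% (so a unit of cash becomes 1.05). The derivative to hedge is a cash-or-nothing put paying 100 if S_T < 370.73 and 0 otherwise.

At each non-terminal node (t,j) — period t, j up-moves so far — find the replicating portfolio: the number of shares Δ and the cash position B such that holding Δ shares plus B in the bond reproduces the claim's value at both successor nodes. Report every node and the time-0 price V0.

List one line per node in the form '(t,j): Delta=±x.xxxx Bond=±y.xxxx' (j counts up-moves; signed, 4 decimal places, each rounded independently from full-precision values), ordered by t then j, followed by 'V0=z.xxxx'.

No-arbitrage ⇒ martingale measure with p* = (R−d)/(u−d) = 0.3906.
Terminal payoffs: V(4,0)=100.0000, V(4,1)=100.0000, V(4,2)=100.0000, V(4,3)=0.0000, V(4,4)=0.0000
Node (3,0) S=85.5040: V=(p*·100.0000+(1−p*)·100.0000)/1.05=95.2381; Δ=(100.0000−100.0000)/(123.1258−68.4032)=0.0000; B=V−Δ·S=95.2381
Node (3,1) S=153.9072: V=(p*·100.0000+(1−p*)·100.0000)/1.05=95.2381; Δ=(100.0000−100.0000)/(221.6264−123.1258)=0.0000; B=V−Δ·S=95.2381
Node (3,2) S=277.0330: V=(p*·0.0000+(1−p*)·100.0000)/1.05=58.0357; Δ=(0.0000−100.0000)/(398.9275−221.6264)=-0.5640; B=V−Δ·S=214.2857
Node (3,3) S=498.6593: V=(p*·0.0000+(1−p*)·0.0000)/1.05=0.0000; Δ=(0.0000−0.0000)/(718.0694−398.9275)=0.0000; B=V−Δ·S=0.0000
Node (2,0) S=106.8800: V=(p*·95.2381+(1−p*)·95.2381)/1.05=90.7029; Δ=(95.2381−95.2381)/(153.9072−85.5040)=0.0000; B=V−Δ·S=90.7029
Node (2,1) S=192.3840: V=(p*·58.0357+(1−p*)·95.2381)/1.05=76.8628; Δ=(58.0357−95.2381)/(277.0330−153.9072)=-0.3021; B=V−Δ·S=134.9915
Node (2,2) S=346.2912: V=(p*·0.0000+(1−p*)·58.0357)/1.05=33.6814; Δ=(0.0000−58.0357)/(498.6593−277.0330)=-0.2619; B=V−Δ·S=124.3622
Node (1,0) S=133.6000: V=(p*·76.8628+(1−p*)·90.7029)/1.05=81.2349; Δ=(76.8628−90.7029)/(192.3840−106.8800)=-0.1619; B=V−Δ·S=102.8602
Node (1,1) S=240.4800: V=(p*·33.6814+(1−p*)·76.8628)/1.05=57.1382; Δ=(33.6814−76.8628)/(346.2912−192.3840)=-0.2806; B=V−Δ·S=124.6090
Node (0,0) S=167.0000: V=(p*·57.1382+(1−p*)·81.2349)/1.05=68.4020; Δ=(57.1382−81.2349)/(240.4800−133.6000)=-0.2255; B=V−Δ·S=106.0531
Self-financing check: at every node Δ·S+B equals the discounted successor values.

(0,0): Delta=-0.2255 Bond=106.0531
(1,0): Delta=-0.1619 Bond=102.8602
(1,1): Delta=-0.2806 Bond=124.6090
(2,0): Delta=0.0000 Bond=90.7029
(2,1): Delta=-0.3021 Bond=134.9915
(2,2): Delta=-0.2619 Bond=124.3622
(3,0): Delta=0.0000 Bond=95.2381
(3,1): Delta=0.0000 Bond=95.2381
(3,2): Delta=-0.5640 Bond=214.2857
(3,3): Delta=0.0000 Bond=0.0000
V0=68.4020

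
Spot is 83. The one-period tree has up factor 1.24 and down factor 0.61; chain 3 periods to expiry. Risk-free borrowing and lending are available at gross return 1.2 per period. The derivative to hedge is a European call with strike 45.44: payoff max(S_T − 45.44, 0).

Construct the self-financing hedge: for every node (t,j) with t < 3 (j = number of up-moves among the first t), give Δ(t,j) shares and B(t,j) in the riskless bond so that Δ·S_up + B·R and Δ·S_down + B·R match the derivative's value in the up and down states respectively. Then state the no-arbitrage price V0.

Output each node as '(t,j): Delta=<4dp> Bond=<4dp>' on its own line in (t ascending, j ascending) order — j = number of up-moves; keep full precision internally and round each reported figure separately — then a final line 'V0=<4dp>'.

(0,0): Delta=0.9877 Bond=-25.2227
(1,0): Delta=0.7929 Bond=-20.4080
(1,1): Delta=0.9942 Bond=-30.9356
(2,0): Delta=0.0000 Bond=0.0000
(2,1): Delta=0.8194 Bond=-26.1499
(2,2): Delta=1.0000 Bond=-37.8667
V0=56.7545

Risk-neutral probability p* = (R−d)/(u−d) = (1.2−0.61)/(1.24−0.61) = 0.9365.
Terminal payoffs: V(3,0)=0.0000, V(3,1)=0.0000, V(3,2)=32.4087, V(3,3)=112.8098
  t=2,j=0: stock 30.8843 → up 38.2965 (V=0.0000), down 18.8394 (V=0.0000). Price 0.0000; hedge Δ=0.0000, bond B=0.0000.
  t=2,j=1: stock 62.7812 → up 77.8487 (V=32.4087), down 38.2965 (V=0.0000). Price 25.2925; hedge Δ=0.8194, bond B=-26.1499.
  t=2,j=2: stock 127.6208 → up 158.2498 (V=112.8098), down 77.8487 (V=32.4087). Price 89.7541; hedge Δ=1.0000, bond B=-37.8667.
  t=1,j=0: stock 50.6300 → up 62.7812 (V=25.2925), down 30.8843 (V=0.0000). Price 19.7389; hedge Δ=0.7929, bond B=-20.4080.
  t=1,j=1: stock 102.9200 → up 127.6208 (V=89.7541), down 62.7812 (V=25.2925). Price 71.3844; hedge Δ=0.9942, bond B=-30.9356.
  t=0,j=0: stock 83.0000 → up 102.9200 (V=71.3844), down 50.6300 (V=19.7389). Price 56.7545; hedge Δ=0.9877, bond B=-25.2227.
Check: Δ(0,0)·S0 + B(0,0) = 56.7545 = V0.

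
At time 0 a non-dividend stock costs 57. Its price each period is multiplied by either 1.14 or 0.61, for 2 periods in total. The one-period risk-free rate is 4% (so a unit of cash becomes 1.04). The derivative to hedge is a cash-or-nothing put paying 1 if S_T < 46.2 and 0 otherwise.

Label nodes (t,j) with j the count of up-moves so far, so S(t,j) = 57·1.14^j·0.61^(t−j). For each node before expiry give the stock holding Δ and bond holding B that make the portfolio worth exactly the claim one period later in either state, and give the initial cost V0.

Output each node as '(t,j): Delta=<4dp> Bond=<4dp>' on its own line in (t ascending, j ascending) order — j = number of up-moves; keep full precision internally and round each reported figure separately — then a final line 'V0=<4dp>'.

(0,0): Delta=-0.0258 Bond=1.7879
(1,0): Delta=0.0000 Bond=0.9615
(1,1): Delta=-0.0290 Bond=2.0682
V0=0.3160

Since d<R<u, set p* = (R−d)/(u−d) = 0.8113; price each node as the discounted p*-expectation of its children.
Terminal payoffs: V(2,0)=1.0000, V(2,1)=1.0000, V(2,2)=0.0000
  t=1,j=0: stock 34.7700 → up 39.6378 (V=1.0000), down 21.2097 (V=1.0000). Price 0.9615; hedge Δ=0.0000, bond B=0.9615.
  t=1,j=1: stock 64.9800 → up 74.0772 (V=0.0000), down 39.6378 (V=1.0000). Price 0.1814; hedge Δ=-0.0290, bond B=2.0682.
  t=0,j=0: stock 57.0000 → up 64.9800 (V=0.1814), down 34.7700 (V=0.9615). Price 0.3160; hedge Δ=-0.0258, bond B=1.7879.
Root portfolio cost Δ·57+B reproduces V0=0.3160.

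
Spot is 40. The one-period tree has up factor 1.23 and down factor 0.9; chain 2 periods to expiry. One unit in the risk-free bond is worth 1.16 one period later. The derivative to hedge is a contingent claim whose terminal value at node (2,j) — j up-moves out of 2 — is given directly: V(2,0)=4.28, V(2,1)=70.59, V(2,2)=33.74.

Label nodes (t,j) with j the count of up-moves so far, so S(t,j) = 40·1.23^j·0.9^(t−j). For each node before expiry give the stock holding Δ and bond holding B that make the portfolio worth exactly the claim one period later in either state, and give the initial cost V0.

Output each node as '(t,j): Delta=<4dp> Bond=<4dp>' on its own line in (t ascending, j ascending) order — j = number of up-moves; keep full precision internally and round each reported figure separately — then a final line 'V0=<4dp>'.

(0,0): Delta=-0.9775 Bond=72.3431
(1,0): Delta=5.5816 Bond=-152.2116
(1,1): Delta=-2.2696 Bond=147.4914
V0=33.2429

No-arbitrage ⇒ martingale measure with p* = (R−d)/(u−d) = 0.7879.
Payoff layer (t=2): V(2,0)=4.2800, V(2,1)=70.5900, V(2,2)=33.7400
  t=1,j=0: stock 36.0000 → up 44.2800 (V=70.5900), down 32.4000 (V=4.2800). Price 48.7278; hedge Δ=5.5816, bond B=-152.2116.
  t=1,j=1: stock 49.2000 → up 60.5160 (V=33.7400), down 44.2800 (V=70.5900). Price 35.8247; hedge Δ=-2.2696, bond B=147.4914.
  t=0,j=0: stock 40.0000 → up 49.2000 (V=35.8247), down 36.0000 (V=48.7278). Price 33.2429; hedge Δ=-0.9775, bond B=72.3431.
Root portfolio cost Δ·40+B reproduces V0=33.2429.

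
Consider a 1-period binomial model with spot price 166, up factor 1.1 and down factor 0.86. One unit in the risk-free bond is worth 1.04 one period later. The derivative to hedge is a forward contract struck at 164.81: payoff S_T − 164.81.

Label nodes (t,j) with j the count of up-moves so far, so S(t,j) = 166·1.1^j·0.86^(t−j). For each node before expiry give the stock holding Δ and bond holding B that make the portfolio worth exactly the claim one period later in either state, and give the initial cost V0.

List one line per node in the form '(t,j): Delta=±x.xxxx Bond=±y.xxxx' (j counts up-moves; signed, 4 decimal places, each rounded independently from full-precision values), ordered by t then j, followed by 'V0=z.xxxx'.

(0,0): Delta=1.0000 Bond=-158.4712
V0=7.5288

Since d<R<u, set p* = (R−d)/(u−d) = 0.7500; price each node as the discounted p*-expectation of its children.
At expiry t=1: V(1,0)=-22.0500, V(1,1)=17.7900
(0,0): S=166.0000. Δ = (V_up−V_dn)/(S_up−S_dn) = (17.7900−-22.0500)/(182.6000−142.7600) = 1.0000. V = [p*·17.7900 + (1−p*)·-22.0500]/1.04 = 7.5288. B = V − Δ·S = -158.4712.
Self-financing check: at every node Δ·S+B equals the discounted successor values.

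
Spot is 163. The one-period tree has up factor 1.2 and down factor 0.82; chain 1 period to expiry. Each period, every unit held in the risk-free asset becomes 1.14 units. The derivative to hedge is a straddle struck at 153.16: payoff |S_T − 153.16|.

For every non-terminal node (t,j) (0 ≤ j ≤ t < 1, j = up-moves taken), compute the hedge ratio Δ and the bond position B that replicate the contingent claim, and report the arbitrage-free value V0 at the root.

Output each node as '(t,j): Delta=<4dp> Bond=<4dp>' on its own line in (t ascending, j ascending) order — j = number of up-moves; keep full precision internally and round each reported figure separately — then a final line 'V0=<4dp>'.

Risk-neutral probability p* = (R−d)/(u−d) = (1.14−0.82)/(1.2−0.82) = 0.8421.
Payoff layer (t=1): V(1,0)=19.5000, V(1,1)=42.4400
(0,0): S=163.0000. Δ = (V_up−V_dn)/(S_up−S_dn) = (42.4400−19.5000)/(195.6000−133.6600) = 0.3704. V = [p*·42.4400 + (1−p*)·19.5000]/1.14 = 34.0508. B = V − Δ·S = -26.3176.
Root portfolio cost Δ·163+B reproduces V0=34.0508.

(0,0): Delta=0.3704 Bond=-26.3176
V0=34.0508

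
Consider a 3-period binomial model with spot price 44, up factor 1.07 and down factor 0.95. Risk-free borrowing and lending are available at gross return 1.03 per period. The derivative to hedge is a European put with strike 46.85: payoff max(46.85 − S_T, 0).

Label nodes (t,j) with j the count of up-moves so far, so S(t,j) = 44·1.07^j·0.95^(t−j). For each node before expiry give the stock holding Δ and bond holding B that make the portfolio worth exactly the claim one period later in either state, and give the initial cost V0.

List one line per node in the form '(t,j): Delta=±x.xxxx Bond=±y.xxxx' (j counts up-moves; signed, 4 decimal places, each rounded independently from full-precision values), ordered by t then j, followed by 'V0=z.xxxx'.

Under the risk-neutral measure, an up-move has probability p* = (R−d)/(u−d) = 0.6667 and values discount at R = 1.03.
Terminal payoffs: V(3,0)=9.1255, V(3,1)=4.3603, V(3,2)=0.0000, V(3,3)=0.0000
Node (2,0) S=39.7100: V=(p*·4.3603+(1−p*)·9.1255)/1.03=5.7754; Δ=(4.3603−9.1255)/(42.4897−37.7245)=-1.0000; B=V−Δ·S=45.4854
Node (2,1) S=44.7260: V=(p*·0.0000+(1−p*)·4.3603)/1.03=1.4111; Δ=(0.0000−4.3603)/(47.8568−42.4897)=-0.8124; B=V−Δ·S=37.7469
Node (2,2) S=50.3756: V=(p*·0.0000+(1−p*)·0.0000)/1.03=0.0000; Δ=(0.0000−0.0000)/(53.9019−47.8568)=0.0000; B=V−Δ·S=0.0000
Node (1,0) S=41.8000: V=(p*·1.4111+(1−p*)·5.7754)/1.03=2.7824; Δ=(1.4111−5.7754)/(44.7260−39.7100)=-0.8701; B=V−Δ·S=39.1519
Node (1,1) S=47.0800: V=(p*·0.0000+(1−p*)·1.4111)/1.03=0.4567; Δ=(0.0000−1.4111)/(50.3756−44.7260)=-0.2498; B=V−Δ·S=12.2158
Node (0,0) S=44.0000: V=(p*·0.4567+(1−p*)·2.7824)/1.03=1.1960; Δ=(0.4567−2.7824)/(47.0800−41.8000)=-0.4405; B=V−Δ·S=20.5772
Each (Δ,B) replicates both successor values, so the strategy is self-financing and V0 is arbitrage-free.

(0,0): Delta=-0.4405 Bond=20.5772
(1,0): Delta=-0.8701 Bond=39.1519
(1,1): Delta=-0.2498 Bond=12.2158
(2,0): Delta=-1.0000 Bond=45.4854
(2,1): Delta=-0.8124 Bond=37.7469
(2,2): Delta=0.0000 Bond=0.0000
V0=1.1960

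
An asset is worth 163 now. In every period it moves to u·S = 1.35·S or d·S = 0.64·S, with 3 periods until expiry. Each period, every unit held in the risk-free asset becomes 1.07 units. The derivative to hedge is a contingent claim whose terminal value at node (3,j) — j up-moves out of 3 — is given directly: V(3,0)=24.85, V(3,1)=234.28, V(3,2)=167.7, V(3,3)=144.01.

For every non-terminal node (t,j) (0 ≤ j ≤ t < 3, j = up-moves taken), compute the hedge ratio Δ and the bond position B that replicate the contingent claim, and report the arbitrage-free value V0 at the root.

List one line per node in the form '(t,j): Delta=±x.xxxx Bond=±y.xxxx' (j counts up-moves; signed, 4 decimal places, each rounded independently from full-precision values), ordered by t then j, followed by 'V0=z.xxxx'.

(0,0): Delta=-0.0598 Bond=150.5484
(1,0): Delta=0.5334 Bond=99.2106
(1,1): Delta=-0.2429 Bond=201.3783
(2,0): Delta=4.4181 Bond=-153.2075
(2,1): Delta=-0.6659 Bond=275.0428
(2,2): Delta=-0.1123 Bond=176.6863
V0=140.8029

Risk-neutral probability p* = (R−d)/(u−d) = (1.07−0.64)/(1.35−0.64) = 0.6056.
Payoff layer (t=3): V(3,0)=24.8500, V(3,1)=234.2800, V(3,2)=167.7000, V(3,3)=144.0100
(2,0): S=66.7648. Δ = (V_up−V_dn)/(S_up−S_dn) = (234.2800−24.8500)/(90.1325−42.7295) = 4.4181. V = [p*·234.2800 + (1−p*)·24.8500]/1.07 = 141.7644. B = V − Δ·S = -153.2075.
(2,1): S=140.8320. Δ = (V_up−V_dn)/(S_up−S_dn) = (167.7000−234.2800)/(190.1232−90.1325) = -0.6659. V = [p*·167.7000 + (1−p*)·234.2800]/1.07 = 181.2681. B = V − Δ·S = 275.0428.
(2,2): S=297.0675. Δ = (V_up−V_dn)/(S_up−S_dn) = (144.0100−167.7000)/(401.0411−190.1232) = -0.1123. V = [p*·144.0100 + (1−p*)·167.7000]/1.07 = 143.3201. B = V − Δ·S = 176.6863.
(1,0): S=104.3200. Δ = (V_up−V_dn)/(S_up−S_dn) = (181.2681−141.7644)/(140.8320−66.7648) = 0.5334. V = [p*·181.2681 + (1−p*)·141.7644]/1.07 = 154.8497. B = V − Δ·S = 99.2106.
(1,1): S=220.0500. Δ = (V_up−V_dn)/(S_up−S_dn) = (143.3201−181.2681)/(297.0675−140.8320) = -0.2429. V = [p*·143.3201 + (1−p*)·181.2681]/1.07 = 147.9304. B = V − Δ·S = 201.3783.
(0,0): S=163.0000. Δ = (V_up−V_dn)/(S_up−S_dn) = (147.9304−154.8497)/(220.0500−104.3200) = -0.0598. V = [p*·147.9304 + (1−p*)·154.8497]/1.07 = 140.8029. B = V − Δ·S = 150.5484.
Self-financing check: at every node Δ·S+B equals the discounted successor values.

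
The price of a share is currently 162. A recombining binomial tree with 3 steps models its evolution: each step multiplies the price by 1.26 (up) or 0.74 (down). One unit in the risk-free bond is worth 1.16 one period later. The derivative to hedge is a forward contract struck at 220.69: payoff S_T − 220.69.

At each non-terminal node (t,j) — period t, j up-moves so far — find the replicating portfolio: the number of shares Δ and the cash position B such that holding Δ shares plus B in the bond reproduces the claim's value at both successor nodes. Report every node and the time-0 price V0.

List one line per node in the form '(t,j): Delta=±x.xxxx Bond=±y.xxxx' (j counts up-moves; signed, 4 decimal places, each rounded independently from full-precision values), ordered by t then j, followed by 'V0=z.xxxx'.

Risk-neutral probability p* = (R−d)/(u−d) = (1.16−0.74)/(1.26−0.74) = 0.8077.
Payoff layer (t=3): V(3,0)=-155.0437, V(3,1)=-108.9139, V(3,2)=-30.3685, V(3,3)=103.3709
  t=2,j=0: stock 88.7112 → up 111.7761 (V=-108.9139), down 65.6463 (V=-155.0437). Price -101.5388; hedge Δ=1.0000, bond B=-190.2500.
  t=2,j=1: stock 151.0488 → up 190.3215 (V=-30.3685), down 111.7761 (V=-108.9139). Price -39.2012; hedge Δ=1.0000, bond B=-190.2500.
  t=2,j=2: stock 257.1912 → up 324.0609 (V=103.3709), down 190.3215 (V=-30.3685). Price 66.9412; hedge Δ=1.0000, bond B=-190.2500.
  t=1,j=0: stock 119.8800 → up 151.0488 (V=-39.2012), down 88.7112 (V=-101.5388). Price -44.1286; hedge Δ=1.0000, bond B=-164.0086.
  t=1,j=1: stock 204.1200 → up 257.1912 (V=66.9412), down 151.0488 (V=-39.2012). Price 40.1114; hedge Δ=1.0000, bond B=-164.0086.
  t=0,j=0: stock 162.0000 → up 204.1200 (V=40.1114), down 119.8800 (V=-44.1286). Price 20.6133; hedge Δ=1.0000, bond B=-141.3867.
The time-0 hedge costs 20.6133, which is the no-arbitrage price.

(0,0): Delta=1.0000 Bond=-141.3867
(1,0): Delta=1.0000 Bond=-164.0086
(1,1): Delta=1.0000 Bond=-164.0086
(2,0): Delta=1.0000 Bond=-190.2500
(2,1): Delta=1.0000 Bond=-190.2500
(2,2): Delta=1.0000 Bond=-190.2500
V0=20.6133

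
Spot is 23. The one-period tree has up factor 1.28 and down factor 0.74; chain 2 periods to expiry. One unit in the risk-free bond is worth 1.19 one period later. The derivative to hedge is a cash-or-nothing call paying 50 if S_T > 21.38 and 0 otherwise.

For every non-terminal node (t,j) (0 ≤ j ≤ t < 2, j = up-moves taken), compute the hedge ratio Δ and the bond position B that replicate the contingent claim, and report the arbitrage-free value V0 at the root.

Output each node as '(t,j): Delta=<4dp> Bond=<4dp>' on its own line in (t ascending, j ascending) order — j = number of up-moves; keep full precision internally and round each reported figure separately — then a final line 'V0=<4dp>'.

(0,0): Delta=0.5638 Bond=21.3593
(1,0): Delta=5.4402 Bond=-57.5786
(1,1): Delta=0.0000 Bond=42.0168
V0=34.3275

No-arbitrage ⇒ martingale measure with p* = (R−d)/(u−d) = 0.8333.
Terminal payoffs: V(2,0)=0.0000, V(2,1)=50.0000, V(2,2)=50.0000
(1,0): S=17.0200. Δ = (V_up−V_dn)/(S_up−S_dn) = (50.0000−0.0000)/(21.7856−12.5948) = 5.4402. V = [p*·50.0000 + (1−p*)·0.0000]/1.19 = 35.0140. B = V − Δ·S = -57.5786.
(1,1): S=29.4400. Δ = (V_up−V_dn)/(S_up−S_dn) = (50.0000−50.0000)/(37.6832−21.7856) = 0.0000. V = [p*·50.0000 + (1−p*)·50.0000]/1.19 = 42.0168. B = V − Δ·S = 42.0168.
(0,0): S=23.0000. Δ = (V_up−V_dn)/(S_up−S_dn) = (42.0168−35.0140)/(29.4400−17.0200) = 0.5638. V = [p*·42.0168 + (1−p*)·35.0140]/1.19 = 34.3275. B = V − Δ·S = 21.3593.
Check: Δ(0,0)·S0 + B(0,0) = 34.3275 = V0.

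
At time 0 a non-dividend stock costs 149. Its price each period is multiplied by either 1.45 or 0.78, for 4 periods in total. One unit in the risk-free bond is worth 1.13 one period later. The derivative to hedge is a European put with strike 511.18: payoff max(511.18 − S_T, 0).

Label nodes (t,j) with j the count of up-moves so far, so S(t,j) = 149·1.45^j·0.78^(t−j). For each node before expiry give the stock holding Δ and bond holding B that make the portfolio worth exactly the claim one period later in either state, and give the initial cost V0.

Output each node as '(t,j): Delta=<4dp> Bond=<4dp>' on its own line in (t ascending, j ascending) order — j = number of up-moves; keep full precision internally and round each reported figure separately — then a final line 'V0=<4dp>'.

Since d<R<u, set p* = (R−d)/(u−d) = 0.5224; price each node as the discounted p*-expectation of its children.
Terminal values V(4,·): V(4,0)=456.0276, V(4,1)=408.6530, V(4,2)=320.5850, V(4,3)=156.8688, V(4,4)=0.0000
(3,0): S=70.7082. Δ = (V_up−V_dn)/(S_up−S_dn) = (408.6530−456.0276)/(102.5270−55.1524) = -1.0000. V = [p*·408.6530 + (1−p*)·456.0276]/1.13 = 381.6634. B = V − Δ·S = 452.3717.
(3,1): S=131.4448. Δ = (V_up−V_dn)/(S_up−S_dn) = (320.5850−408.6530)/(190.5950−102.5270) = -1.0000. V = [p*·320.5850 + (1−p*)·408.6530]/1.13 = 320.9269. B = V − Δ·S = 452.3717.
(3,2): S=244.3525. Δ = (V_up−V_dn)/(S_up−S_dn) = (156.8688−320.5850)/(354.3112−190.5950) = -1.0000. V = [p*·156.8688 + (1−p*)·320.5850]/1.13 = 208.0191. B = V − Δ·S = 452.3717.
(3,3): S=454.2451. Δ = (V_up−V_dn)/(S_up−S_dn) = (0.0000−156.8688)/(658.6554−354.3112) = -0.5154. V = [p*·0.0000 + (1−p*)·156.8688]/1.13 = 66.3030. B = V − Δ·S = 300.4356.
(2,0): S=90.6516. Δ = (V_up−V_dn)/(S_up−S_dn) = (320.9269−381.6634)/(131.4448−70.7082) = -1.0000. V = [p*·320.9269 + (1−p*)·381.6634]/1.13 = 309.6773. B = V − Δ·S = 400.3289.
(2,1): S=168.5190. Δ = (V_up−V_dn)/(S_up−S_dn) = (208.0191−320.9269)/(244.3526−131.4448) = -1.0000. V = [p*·208.0191 + (1−p*)·320.9269]/1.13 = 231.8099. B = V − Δ·S = 400.3289.
(2,2): S=313.2725. Δ = (V_up−V_dn)/(S_up−S_dn) = (66.3030−208.0191)/(454.2451−244.3525) = -0.6752. V = [p*·66.3030 + (1−p*)·208.0191]/1.13 = 118.5737. B = V − Δ·S = 330.0903.
(1,0): S=116.2200. Δ = (V_up−V_dn)/(S_up−S_dn) = (231.8099−309.6773)/(168.5190−90.6516) = -1.0000. V = [p*·231.8099 + (1−p*)·309.6773]/1.13 = 238.0534. B = V − Δ·S = 354.2734.
(1,1): S=216.0500. Δ = (V_up−V_dn)/(S_up−S_dn) = (118.5737−231.8099)/(313.2725−168.5190) = -0.7823. V = [p*·118.5737 + (1−p*)·231.8099]/1.13 = 152.7935. B = V − Δ·S = 321.8028.
(0,0): S=149.0000. Δ = (V_up−V_dn)/(S_up−S_dn) = (152.7935−238.0534)/(216.0500−116.2200) = -0.8541. V = [p*·152.7935 + (1−p*)·238.0534]/1.13 = 171.2519. B = V − Δ·S = 298.5054.
Root portfolio cost Δ·149+B reproduces V0=171.2519.

(0,0): Delta=-0.8541 Bond=298.5054
(1,0): Delta=-1.0000 Bond=354.2734
(1,1): Delta=-0.7823 Bond=321.8028
(2,0): Delta=-1.0000 Bond=400.3289
(2,1): Delta=-1.0000 Bond=400.3289
(2,2): Delta=-0.6752 Bond=330.0903
(3,0): Delta=-1.0000 Bond=452.3717
(3,1): Delta=-1.0000 Bond=452.3717
(3,2): Delta=-1.0000 Bond=452.3717
(3,3): Delta=-0.5154 Bond=300.4356
V0=171.2519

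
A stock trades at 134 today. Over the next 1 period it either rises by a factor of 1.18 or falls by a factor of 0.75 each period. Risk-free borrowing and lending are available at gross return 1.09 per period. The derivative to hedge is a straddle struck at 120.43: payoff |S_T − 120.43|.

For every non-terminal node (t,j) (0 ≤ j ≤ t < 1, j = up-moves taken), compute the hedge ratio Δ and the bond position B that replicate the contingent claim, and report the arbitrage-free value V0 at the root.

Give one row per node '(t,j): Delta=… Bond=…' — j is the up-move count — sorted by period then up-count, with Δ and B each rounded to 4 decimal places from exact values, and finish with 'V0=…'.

Under the risk-neutral measure, an up-move has probability p* = (R−d)/(u−d) = 0.7907 and values discount at R = 1.09.
Terminal payoffs: V(1,0)=19.9300, V(1,1)=37.6900
  t=0,j=0: stock 134.0000 → up 158.1200 (V=37.6900), down 100.5000 (V=19.9300). Price 31.1677; hedge Δ=0.3082, bond B=-10.1346.
Root portfolio cost Δ·134+B reproduces V0=31.1677.

(0,0): Delta=0.3082 Bond=-10.1346
V0=31.1677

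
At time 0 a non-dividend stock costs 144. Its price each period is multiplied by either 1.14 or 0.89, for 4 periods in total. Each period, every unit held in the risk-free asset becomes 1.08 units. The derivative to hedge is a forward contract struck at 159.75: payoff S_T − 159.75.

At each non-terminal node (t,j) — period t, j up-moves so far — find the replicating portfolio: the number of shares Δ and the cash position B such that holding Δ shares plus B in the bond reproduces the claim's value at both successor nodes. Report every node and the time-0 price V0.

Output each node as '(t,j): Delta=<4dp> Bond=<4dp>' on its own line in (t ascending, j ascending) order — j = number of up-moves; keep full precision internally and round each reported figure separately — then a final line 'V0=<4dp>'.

(0,0): Delta=1.0000 Bond=-117.4210
(1,0): Delta=1.0000 Bond=-126.8147
(1,1): Delta=1.0000 Bond=-126.8147
(2,0): Delta=1.0000 Bond=-136.9599
(2,1): Delta=1.0000 Bond=-136.9599
(2,2): Delta=1.0000 Bond=-136.9599
(3,0): Delta=1.0000 Bond=-147.9167
(3,1): Delta=1.0000 Bond=-147.9167
(3,2): Delta=1.0000 Bond=-147.9167
(3,3): Delta=1.0000 Bond=-147.9167
V0=26.5790

Since d<R<u, set p* = (R−d)/(u−d) = 0.7600; price each node as the discounted p*-expectation of its children.
Terminal values V(4,·): V(4,0)=-69.4012, V(4,1)=-44.0223, V(4,2)=-11.5145, V(4,3)=30.1247, V(4,4)=83.4603
(3,0): S=101.5155. Δ = (V_up−V_dn)/(S_up−S_dn) = (-44.0223−-69.4012)/(115.7277−90.3488) = 1.0000. V = [p*·-44.0223 + (1−p*)·-69.4012]/1.08 = -46.4011. B = V − Δ·S = -147.9167.
(3,1): S=130.0311. Δ = (V_up−V_dn)/(S_up−S_dn) = (-11.5145−-44.0223)/(148.2355−115.7277) = 1.0000. V = [p*·-11.5145 + (1−p*)·-44.0223]/1.08 = -17.8855. B = V − Δ·S = -147.9167.
(3,2): S=166.5567. Δ = (V_up−V_dn)/(S_up−S_dn) = (30.1247−-11.5145)/(189.8747−148.2355) = 1.0000. V = [p*·30.1247 + (1−p*)·-11.5145]/1.08 = 18.6401. B = V − Δ·S = -147.9167.
(3,3): S=213.3423. Δ = (V_up−V_dn)/(S_up−S_dn) = (83.4603−30.1247)/(243.2103−189.8747) = 1.0000. V = [p*·83.4603 + (1−p*)·30.1247]/1.08 = 65.4257. B = V − Δ·S = -147.9167.
(2,0): S=114.0624. Δ = (V_up−V_dn)/(S_up−S_dn) = (-17.8855−-46.4011)/(130.0311−101.5155) = 1.0000. V = [p*·-17.8855 + (1−p*)·-46.4011]/1.08 = -22.8975. B = V − Δ·S = -136.9599.
(2,1): S=146.1024. Δ = (V_up−V_dn)/(S_up−S_dn) = (18.6401−-17.8855)/(166.5567−130.0311) = 1.0000. V = [p*·18.6401 + (1−p*)·-17.8855]/1.08 = 9.1425. B = V − Δ·S = -136.9599.
(2,2): S=187.1424. Δ = (V_up−V_dn)/(S_up−S_dn) = (65.4257−18.6401)/(213.3423−166.5567) = 1.0000. V = [p*·65.4257 + (1−p*)·18.6401]/1.08 = 50.1825. B = V − Δ·S = -136.9599.
(1,0): S=128.1600. Δ = (V_up−V_dn)/(S_up−S_dn) = (9.1425−-22.8975)/(146.1024−114.0624) = 1.0000. V = [p*·9.1425 + (1−p*)·-22.8975]/1.08 = 1.3453. B = V − Δ·S = -126.8147.
(1,1): S=164.1600. Δ = (V_up−V_dn)/(S_up−S_dn) = (50.1825−9.1425)/(187.1424−146.1024) = 1.0000. V = [p*·50.1825 + (1−p*)·9.1425]/1.08 = 37.3453. B = V − Δ·S = -126.8147.
(0,0): S=144.0000. Δ = (V_up−V_dn)/(S_up−S_dn) = (37.3453−1.3453)/(164.1600−128.1600) = 1.0000. V = [p*·37.3453 + (1−p*)·1.3453]/1.08 = 26.5790. B = V − Δ·S = -117.4210.
Each (Δ,B) replicates both successor values, so the strategy is self-financing and V0 is arbitrage-free.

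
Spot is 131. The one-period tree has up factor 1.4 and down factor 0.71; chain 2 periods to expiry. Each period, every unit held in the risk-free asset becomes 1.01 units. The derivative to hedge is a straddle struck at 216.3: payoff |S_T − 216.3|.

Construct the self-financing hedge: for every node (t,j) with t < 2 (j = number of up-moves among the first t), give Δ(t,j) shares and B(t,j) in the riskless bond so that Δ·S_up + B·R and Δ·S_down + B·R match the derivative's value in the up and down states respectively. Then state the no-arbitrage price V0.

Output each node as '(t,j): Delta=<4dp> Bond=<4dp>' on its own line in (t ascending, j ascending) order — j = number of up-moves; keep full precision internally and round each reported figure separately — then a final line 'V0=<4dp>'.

No-arbitrage ⇒ martingale measure with p* = (R−d)/(u−d) = 0.4348.
Terminal values V(2,·): V(2,0)=150.2629, V(2,1)=86.0860, V(2,2)=40.4600
Node (1,0) S=93.0100: V=(p*·86.0860+(1−p*)·150.2629)/1.01=121.1484; Δ=(86.0860−150.2629)/(130.2140−66.0371)=-1.0000; B=V−Δ·S=214.1584
Node (1,1) S=183.4000: V=(p*·40.4600+(1−p*)·86.0860)/1.01=65.5927; Δ=(40.4600−86.0860)/(256.7600−130.2140)=-0.3605; B=V−Δ·S=131.7173
Node (0,0) S=131.0000: V=(p*·65.5927+(1−p*)·121.1484)/1.01=96.0334; Δ=(65.5927−121.1484)/(183.4000−93.0100)=-0.6146; B=V−Δ·S=176.5490
Self-financing check: at every node Δ·S+B equals the discounted successor values.

(0,0): Delta=-0.6146 Bond=176.5490
(1,0): Delta=-1.0000 Bond=214.1584
(1,1): Delta=-0.3605 Bond=131.7173
V0=96.0334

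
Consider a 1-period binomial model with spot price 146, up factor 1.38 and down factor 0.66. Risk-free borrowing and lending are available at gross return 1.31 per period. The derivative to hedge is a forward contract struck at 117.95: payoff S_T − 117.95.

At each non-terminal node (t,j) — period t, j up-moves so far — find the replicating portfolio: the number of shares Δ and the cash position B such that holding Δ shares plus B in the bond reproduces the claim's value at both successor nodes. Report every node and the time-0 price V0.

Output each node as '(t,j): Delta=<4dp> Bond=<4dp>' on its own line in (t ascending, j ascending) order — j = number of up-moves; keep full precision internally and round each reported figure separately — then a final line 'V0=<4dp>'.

(0,0): Delta=1.0000 Bond=-90.0382
V0=55.9618

The replicating-portfolio and risk-neutral prices coincide; use p* = (1.31−0.66)/(1.38−0.66) = 0.9028 for the latter.
At expiry t=1: V(1,0)=-21.5900, V(1,1)=83.5300
Node (0,0) S=146.0000: V=(p*·83.5300+(1−p*)·-21.5900)/1.31=55.9618; Δ=(83.5300−-21.5900)/(201.4800−96.3600)=1.0000; B=V−Δ·S=-90.0382
The time-0 hedge costs 55.9618, which is the no-arbitrage price.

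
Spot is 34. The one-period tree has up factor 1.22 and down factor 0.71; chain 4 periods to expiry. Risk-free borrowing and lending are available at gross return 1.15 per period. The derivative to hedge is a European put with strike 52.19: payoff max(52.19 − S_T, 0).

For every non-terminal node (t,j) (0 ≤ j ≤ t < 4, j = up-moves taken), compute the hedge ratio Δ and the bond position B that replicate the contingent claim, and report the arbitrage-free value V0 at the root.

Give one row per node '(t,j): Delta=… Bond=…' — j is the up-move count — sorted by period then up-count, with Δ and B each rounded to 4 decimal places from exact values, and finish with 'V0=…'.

(0,0): Delta=-0.4367 Bond=18.0163
(1,0): Delta=-1.0000 Bond=34.3158
(1,1): Delta=-0.3846 Bond=18.5556
(2,0): Delta=-1.0000 Bond=39.4631
(2,1): Delta=-1.0000 Bond=39.4631
(2,2): Delta=-0.3276 Bond=18.4555
(3,0): Delta=-1.0000 Bond=45.3826
(3,1): Delta=-1.0000 Bond=45.3826
(3,2): Delta=-1.0000 Bond=45.3826
(3,3): Delta=-0.2654 Bond=17.3804
V0=3.1670

No-arbitrage ⇒ martingale measure with p* = (R−d)/(u−d) = 0.8627.
At expiry t=4: V(4,0)=43.5500, V(4,1)=37.3439, V(4,2)=26.6797, V(4,3)=8.3554, V(4,4)=0.0000
  t=3,j=0: stock 12.1690 → up 14.8461 (V=37.3439), down 8.6400 (V=43.5500). Price 33.2136; hedge Δ=-1.0000, bond B=45.3826.
  t=3,j=1: stock 20.9101 → up 25.5103 (V=26.6797), down 14.8461 (V=37.3439). Price 24.4725; hedge Δ=-1.0000, bond B=45.3826.
  t=3,j=2: stock 35.9300 → up 43.8346 (V=8.3554), down 25.5103 (V=26.6797). Price 9.4526; hedge Δ=-1.0000, bond B=45.3826.
  t=3,j=3: stock 61.7388 → up 75.3214 (V=0.0000), down 43.8346 (V=8.3554). Price 0.9972; hedge Δ=-0.2654, bond B=17.3804.
  t=2,j=0: stock 17.1394 → up 20.9101 (V=24.4725), down 12.1690 (V=33.2136). Price 22.3237; hedge Δ=-1.0000, bond B=39.4631.
  t=2,j=1: stock 29.4508 → up 35.9300 (V=9.4526), down 20.9101 (V=24.4725). Price 10.0123; hedge Δ=-1.0000, bond B=39.4631.
  t=2,j=2: stock 50.6056 → up 61.7388 (V=0.9972), down 35.9300 (V=9.4526). Price 1.8763; hedge Δ=-0.3276, bond B=18.4555.
  t=1,j=0: stock 24.1400 → up 29.4508 (V=10.0123), down 17.1394 (V=22.3237). Price 10.1758; hedge Δ=-1.0000, bond B=34.3158.
  t=1,j=1: stock 41.4800 → up 50.6056 (V=1.8763), down 29.4508 (V=10.0123). Price 2.6026; hedge Δ=-0.3846, bond B=18.5556.
  t=0,j=0: stock 34.0000 → up 41.4800 (V=2.6026), down 24.1400 (V=10.1758). Price 3.1670; hedge Δ=-0.4367, bond B=18.0163.
The time-0 hedge costs 3.1670, which is the no-arbitrage price.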